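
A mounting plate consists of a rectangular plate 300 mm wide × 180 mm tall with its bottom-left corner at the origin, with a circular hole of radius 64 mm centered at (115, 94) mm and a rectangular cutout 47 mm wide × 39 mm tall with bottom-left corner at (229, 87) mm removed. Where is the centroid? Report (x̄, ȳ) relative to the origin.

x̄ = 156.68 mm, ȳ = 87.92 mm

Part | A | x̄ᵢ | ȳᵢ | A·x̄ᵢ | A·ȳᵢ
plate | 54000.00 | 150.00 | 90.00 | 8100000.00 | 4860000.00
hole 1 | -12867.96 | 115.00 | 94.00 | -1479815.80 | -1209588.57
hole 2 | -1833.00 | 252.50 | 106.50 | -462832.50 | -195214.50
Σ | 39299.04 |  |  | 6157351.70 | 3455196.93
x̄ = 6157351.70 / 39299.04 = 156.68 mm
ȳ = 3455196.93 / 39299.04 = 87.92 mm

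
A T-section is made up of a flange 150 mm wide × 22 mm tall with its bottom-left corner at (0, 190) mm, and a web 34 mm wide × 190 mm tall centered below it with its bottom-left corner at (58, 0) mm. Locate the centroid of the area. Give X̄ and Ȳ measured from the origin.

X̄ = 75.00 mm, Ȳ = 130.84 mm

web: A = 34 × 190 = 6460.00, centroid at (75.00, 95.00).
flange: A = 150 × 22 = 3300.00, centroid at (75.00, 201.00).
ΣA = 9760.00 mm²
ΣAX̄ = (6460.00)(75.00) + (3300.00)(75.00) = 732000.00 mm³
ΣAȲ = (6460.00)(95.00) + (3300.00)(201.00) = 1277000.00 mm³
X̄ = 732000.00 / 9760.00 = 75.00 mm
Ȳ = 1277000.00 / 9760.00 = 130.84 mm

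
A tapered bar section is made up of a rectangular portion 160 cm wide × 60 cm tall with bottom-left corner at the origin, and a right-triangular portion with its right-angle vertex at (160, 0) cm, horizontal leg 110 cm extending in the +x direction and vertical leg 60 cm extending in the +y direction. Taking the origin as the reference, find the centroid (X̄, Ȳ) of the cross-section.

X̄ = 109.84 cm, Ȳ = 27.44 cm

rectangular portion: A = 160 × 60 = 9600.00, centroid at (80.00, 30.00).
triangular portion: A = ½·110·60 = 3300.00, centroid at (196.67, 20.00).
ΣA = 12900.00 cm²
ΣAX̄ = (9600.00)(80.00) + (3300.00)(196.67) = 1417000.00 cm³
ΣAȲ = (9600.00)(30.00) + (3300.00)(20.00) = 354000.00 cm³
X̄ = 1417000.00 / 12900.00 = 109.84 cm
Ȳ = 354000.00 / 12900.00 = 27.44 cm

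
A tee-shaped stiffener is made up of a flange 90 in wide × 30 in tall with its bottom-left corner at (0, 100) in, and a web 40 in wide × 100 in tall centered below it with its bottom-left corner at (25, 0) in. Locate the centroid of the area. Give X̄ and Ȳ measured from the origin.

X̄ = 45.00 in, Ȳ = 76.19 in

Part | A | x̄ᵢ | ȳᵢ | A·x̄ᵢ | A·ȳᵢ
web | 4000.00 | 45.00 | 50.00 | 180000.00 | 200000.00
flange | 2700.00 | 45.00 | 115.00 | 121500.00 | 310500.00
Σ | 6700.00 |  |  | 301500.00 | 510500.00
X̄ = 301500.00 / 6700.00 = 45.00 in
Ȳ = 510500.00 / 6700.00 = 76.19 in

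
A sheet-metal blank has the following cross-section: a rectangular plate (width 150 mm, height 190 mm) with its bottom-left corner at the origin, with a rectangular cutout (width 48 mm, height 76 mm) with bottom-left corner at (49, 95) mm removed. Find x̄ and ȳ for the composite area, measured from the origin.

x̄ = 75.29 mm, ȳ = 89.42 mm

Part | A | x̄ᵢ | ȳᵢ | A·x̄ᵢ | A·ȳᵢ
plate | 28500.00 | 75.00 | 95.00 | 2137500.00 | 2707500.00
hole | -3648.00 | 73.00 | 133.00 | -266304.00 | -485184.00
Σ | 24852.00 |  |  | 1871196.00 | 2222316.00
x̄ = 1871196.00 / 24852.00 = 75.29 mm
ȳ = 2222316.00 / 24852.00 = 89.42 mm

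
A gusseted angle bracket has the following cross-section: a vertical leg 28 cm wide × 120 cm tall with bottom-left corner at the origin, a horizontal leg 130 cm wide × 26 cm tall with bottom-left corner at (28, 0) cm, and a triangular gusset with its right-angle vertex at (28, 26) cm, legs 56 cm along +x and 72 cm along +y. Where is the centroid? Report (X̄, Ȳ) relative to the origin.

X̄ = 52.02 cm, Ȳ = 39.55 cm

vertical leg: A = 28 × 120 = 3360.00, centroid at (14.00, 60.00).
horizontal leg: A = 130 × 26 = 3380.00, centroid at (93.00, 13.00).
gusset: A = ½·56·72 = 2016.00, centroid at (46.67, 50.00).
ΣA = 8756.00 cm²
ΣAX̄ = (3360.00)(14.00) + (3380.00)(93.00) + (2016.00)(46.67) = 455460.00 cm³
ΣAȲ = (3360.00)(60.00) + (3380.00)(13.00) + (2016.00)(50.00) = 346340.00 cm³
X̄ = 455460.00 / 8756.00 = 52.02 cm
Ȳ = 346340.00 / 8756.00 = 39.55 cm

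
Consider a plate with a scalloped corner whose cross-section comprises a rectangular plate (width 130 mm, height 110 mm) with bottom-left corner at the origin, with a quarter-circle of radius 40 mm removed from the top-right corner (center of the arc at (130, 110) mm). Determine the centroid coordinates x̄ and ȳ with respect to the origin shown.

plate: A = 130 × 110 = 14300.00, centroid at (65.00, 55.00).
removed quarter-circle: A = −¼π·40² = -1256.64, centroid at (113.02, 93.02).
ΣA = 13043.36 mm²
ΣAx̄ = (14300.00)(65.00) + (-1256.64)(113.02) = 787470.52 mm³
ΣAȳ = (14300.00)(55.00) + (-1256.64)(93.02) = 669603.26 mm³
x̄ = 787470.52 / 13043.36 = 60.37 mm
ȳ = 669603.26 / 13043.36 = 51.34 mm

x̄ = 60.37 mm, ȳ = 51.34 mm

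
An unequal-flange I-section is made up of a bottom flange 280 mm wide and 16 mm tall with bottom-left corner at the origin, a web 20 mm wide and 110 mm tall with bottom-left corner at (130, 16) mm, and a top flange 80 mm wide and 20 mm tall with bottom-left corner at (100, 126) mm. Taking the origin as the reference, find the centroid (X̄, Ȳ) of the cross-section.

Part | A | x̄ᵢ | ȳᵢ | A·x̄ᵢ | A·ȳᵢ
bottom flange | 4480.00 | 140.00 | 8.00 | 627200.00 | 35840.00
web | 2200.00 | 140.00 | 71.00 | 308000.00 | 156200.00
top flange | 1600.00 | 140.00 | 136.00 | 224000.00 | 217600.00
Σ | 8280.00 |  |  | 1159200.00 | 409640.00
X̄ = 1159200.00 / 8280.00 = 140.00 mm
Ȳ = 409640.00 / 8280.00 = 49.47 mm

X̄ = 140.00 mm, Ȳ = 49.47 mm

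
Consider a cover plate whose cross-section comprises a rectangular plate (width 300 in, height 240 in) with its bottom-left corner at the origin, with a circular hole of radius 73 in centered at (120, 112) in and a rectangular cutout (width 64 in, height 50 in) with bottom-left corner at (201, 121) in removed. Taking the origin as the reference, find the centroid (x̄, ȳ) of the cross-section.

x̄ = 154.55 in, ȳ = 120.97 in

plate: A = 300 × 240 = 72000.00, centroid at (150.00, 120.00).
hole 1: A = −π·73² = -16741.55, centroid at (120.00, 112.00).
hole 2: A = −(64 × 50) = -3200.00, centroid at (233.00, 146.00).
ΣA = 52058.45 in²
ΣAx̄ = (72000.00)(150.00) + (-16741.55)(120.00) + (-3200.00)(233.00) = 8045414.33 in³
ΣAȳ = (72000.00)(120.00) + (-16741.55)(112.00) + (-3200.00)(146.00) = 6297746.71 in³
x̄ = 8045414.33 / 52058.45 = 154.55 in
ȳ = 6297746.71 / 52058.45 = 120.97 in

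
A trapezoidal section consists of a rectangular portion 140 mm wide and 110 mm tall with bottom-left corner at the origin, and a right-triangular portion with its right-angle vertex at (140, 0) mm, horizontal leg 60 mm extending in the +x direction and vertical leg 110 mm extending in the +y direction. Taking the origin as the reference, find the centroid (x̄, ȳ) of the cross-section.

Part | A | x̄ᵢ | ȳᵢ | A·x̄ᵢ | A·ȳᵢ
rectangular portion | 15400.00 | 70.00 | 55.00 | 1078000.00 | 847000.00
triangular portion | 3300.00 | 160.00 | 36.67 | 528000.00 | 121000.00
Σ | 18700.00 |  |  | 1606000.00 | 968000.00
x̄ = 1606000.00 / 18700.00 = 85.88 mm
ȳ = 968000.00 / 18700.00 = 51.76 mm

x̄ = 85.88 mm, ȳ = 51.76 mm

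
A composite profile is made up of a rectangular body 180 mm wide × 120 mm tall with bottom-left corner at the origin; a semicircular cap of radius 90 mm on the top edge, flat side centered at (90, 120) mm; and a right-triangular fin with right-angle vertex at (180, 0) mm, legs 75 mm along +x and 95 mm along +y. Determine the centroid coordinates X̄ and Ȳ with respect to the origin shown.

rectangular body: A = 180 × 120 = 21600.00, centroid at (90.00, 60.00).
semicircular top: A = ½π·90² = 12723.45, centroid at (90.00, 158.20).
triangular fin: A = ½·75·95 = 3562.50, centroid at (205.00, 31.67).
ΣA = 37885.95 mm²
ΣAX̄ = (21600.00)(90.00) + (12723.45)(90.00) + (3562.50)(205.00) = 3819423.02 mm³
ΣAȲ = (21600.00)(60.00) + (12723.45)(158.20) + (3562.50)(31.67) = 3421626.53 mm³
X̄ = 3819423.02 / 37885.95 = 100.81 mm
Ȳ = 3421626.53 / 37885.95 = 90.31 mm

X̄ = 100.81 mm, Ȳ = 90.31 mm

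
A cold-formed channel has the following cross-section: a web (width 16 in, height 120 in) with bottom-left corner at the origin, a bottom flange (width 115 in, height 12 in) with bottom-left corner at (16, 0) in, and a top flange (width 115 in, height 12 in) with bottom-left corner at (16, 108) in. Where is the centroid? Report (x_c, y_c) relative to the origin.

Part | A | x̄ᵢ | ȳᵢ | A·x̄ᵢ | A·ȳᵢ
web | 1920.00 | 8.00 | 60.00 | 15360.00 | 115200.00
bottom flange | 1380.00 | 73.50 | 6.00 | 101430.00 | 8280.00
top flange | 1380.00 | 73.50 | 114.00 | 101430.00 | 157320.00
Σ | 4680.00 |  |  | 218220.00 | 280800.00
x_c = 218220.00 / 4680.00 = 46.63 in
y_c = 280800.00 / 4680.00 = 60.00 in

x_c = 46.63 in, y_c = 60.00 in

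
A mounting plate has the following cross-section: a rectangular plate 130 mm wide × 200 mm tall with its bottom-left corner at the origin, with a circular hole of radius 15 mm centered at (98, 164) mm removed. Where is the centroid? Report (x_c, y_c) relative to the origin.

x_c = 64.08 mm, y_c = 98.21 mm

plate: A = 130 × 200 = 26000.00, centroid at (65.00, 100.00).
hole: A = −π·15² = -706.86, centroid at (98.00, 164.00).
ΣA = 25293.14 mm²
ΣAx_c = (26000.00)(65.00) + (-706.86)(98.00) = 1620727.88 mm³
ΣAy_c = (26000.00)(100.00) + (-706.86)(164.00) = 2484075.23 mm³
x_c = 1620727.88 / 25293.14 = 64.08 mm
y_c = 2484075.23 / 25293.14 = 98.21 mm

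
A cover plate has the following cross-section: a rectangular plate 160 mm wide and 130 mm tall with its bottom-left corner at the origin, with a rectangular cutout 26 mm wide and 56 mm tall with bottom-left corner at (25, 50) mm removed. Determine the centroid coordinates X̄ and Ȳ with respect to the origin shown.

X̄ = 83.16 mm, Ȳ = 64.02 mm

plate: A = 160 × 130 = 20800.00, centroid at (80.00, 65.00).
hole: A = −(26 × 56) = -1456.00, centroid at (38.00, 78.00).
ΣA = 19344.00 mm², ΣAX̄ = 1608672.00 mm³, ΣAȲ = 1238432.00 mm³.
X̄ = 1608672.00/19344.00 = 83.16 mm; Ȳ = 1238432.00/19344.00 = 64.02 mm.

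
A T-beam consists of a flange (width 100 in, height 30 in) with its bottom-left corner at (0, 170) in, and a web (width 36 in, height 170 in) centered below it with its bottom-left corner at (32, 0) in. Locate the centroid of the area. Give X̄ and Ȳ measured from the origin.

web: A = 36 × 170 = 6120.00, centroid at (50.00, 85.00).
flange: A = 100 × 30 = 3000.00, centroid at (50.00, 185.00).
ΣA = 9120.00 in²
ΣAX̄ = (6120.00)(50.00) + (3000.00)(50.00) = 456000.00 in³
ΣAȲ = (6120.00)(85.00) + (3000.00)(185.00) = 1075200.00 in³
X̄ = 456000.00 / 9120.00 = 50.00 in
Ȳ = 1075200.00 / 9120.00 = 117.89 in

X̄ = 50.00 in, Ȳ = 117.89 in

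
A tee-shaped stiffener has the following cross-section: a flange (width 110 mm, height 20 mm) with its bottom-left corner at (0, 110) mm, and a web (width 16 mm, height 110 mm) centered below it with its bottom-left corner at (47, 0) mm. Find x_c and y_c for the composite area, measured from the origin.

x_c = 55.00 mm, y_c = 91.11 mm

web: A = 16 × 110 = 1760.00, centroid at (55.00, 55.00).
flange: A = 110 × 20 = 2200.00, centroid at (55.00, 120.00).
ΣA = 3960.00 mm²
ΣAx_c = (1760.00)(55.00) + (2200.00)(55.00) = 217800.00 mm³
ΣAy_c = (1760.00)(55.00) + (2200.00)(120.00) = 360800.00 mm³
x_c = 217800.00 / 3960.00 = 55.00 mm
y_c = 360800.00 / 3960.00 = 91.11 mm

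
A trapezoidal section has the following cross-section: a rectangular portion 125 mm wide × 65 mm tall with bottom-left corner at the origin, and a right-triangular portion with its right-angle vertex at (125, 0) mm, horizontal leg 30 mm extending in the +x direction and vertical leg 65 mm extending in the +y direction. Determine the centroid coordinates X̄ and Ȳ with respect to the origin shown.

X̄ = 70.27 mm, Ȳ = 31.34 mm

Part | A | x̄ᵢ | ȳᵢ | A·x̄ᵢ | A·ȳᵢ
rectangular portion | 8125.00 | 62.50 | 32.50 | 507812.50 | 264062.50
triangular portion | 975.00 | 135.00 | 21.67 | 131625.00 | 21125.00
Σ | 9100.00 |  |  | 639437.50 | 285187.50
X̄ = 639437.50 / 9100.00 = 70.27 mm
Ȳ = 285187.50 / 9100.00 = 31.34 mm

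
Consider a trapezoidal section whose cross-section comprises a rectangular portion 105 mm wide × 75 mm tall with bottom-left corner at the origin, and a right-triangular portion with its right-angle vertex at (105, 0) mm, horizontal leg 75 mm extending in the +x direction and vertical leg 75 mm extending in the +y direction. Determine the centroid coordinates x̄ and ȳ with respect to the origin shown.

Part | A | x̄ᵢ | ȳᵢ | A·x̄ᵢ | A·ȳᵢ
rectangular portion | 7875.00 | 52.50 | 37.50 | 413437.50 | 295312.50
triangular portion | 2812.50 | 130.00 | 25.00 | 365625.00 | 70312.50
Σ | 10687.50 |  |  | 779062.50 | 365625.00
x̄ = 779062.50 / 10687.50 = 72.89 mm
ȳ = 365625.00 / 10687.50 = 34.21 mm

x̄ = 72.89 mm, ȳ = 34.21 mm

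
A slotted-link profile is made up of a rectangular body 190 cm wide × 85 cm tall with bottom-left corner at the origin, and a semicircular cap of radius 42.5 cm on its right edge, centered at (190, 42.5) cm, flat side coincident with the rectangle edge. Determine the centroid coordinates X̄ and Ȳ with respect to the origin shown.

X̄ = 111.89 cm, Ȳ = 42.50 cm

rectangular body: A = 190 × 85 = 16150.00, centroid at (95.00, 42.50).
semicircular end: A = ½π·42.5² = 2837.25, centroid at (208.04, 42.50).
ΣA = 18987.25 cm²
ΣAX̄ = (16150.00)(95.00) + (2837.25)(208.04) = 2124504.75 cm³
ΣAȲ = (16150.00)(42.50) + (2837.25)(42.50) = 806958.16 cm³
X̄ = 2124504.75 / 18987.25 = 111.89 cm
Ȳ = 806958.16 / 18987.25 = 42.50 cm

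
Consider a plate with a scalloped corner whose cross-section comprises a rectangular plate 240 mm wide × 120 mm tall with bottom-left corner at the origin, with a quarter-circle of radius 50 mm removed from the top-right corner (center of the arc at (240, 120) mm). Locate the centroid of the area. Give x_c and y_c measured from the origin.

x_c = 112.77 mm, y_c = 57.16 mm

Part | A | x̄ᵢ | ȳᵢ | A·x̄ᵢ | A·ȳᵢ
plate | 28800.00 | 120.00 | 60.00 | 3456000.00 | 1728000.00
removed quarter-circle | -1963.50 | 218.78 | 98.78 | -429572.23 | -193952.78
Σ | 26836.50 |  |  | 3026427.77 | 1534047.22
x_c = 3026427.77 / 26836.50 = 112.77 mm
y_c = 1534047.22 / 26836.50 = 57.16 mm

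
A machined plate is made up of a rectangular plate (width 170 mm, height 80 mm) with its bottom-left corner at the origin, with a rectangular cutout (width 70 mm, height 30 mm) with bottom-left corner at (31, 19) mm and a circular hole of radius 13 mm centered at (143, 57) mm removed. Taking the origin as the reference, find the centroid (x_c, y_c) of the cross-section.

Part | A | x̄ᵢ | ȳᵢ | A·x̄ᵢ | A·ȳᵢ
plate | 13600.00 | 85.00 | 40.00 | 1156000.00 | 544000.00
hole 1 | -2100.00 | 66.00 | 34.00 | -138600.00 | -71400.00
hole 2 | -530.93 | 143.00 | 57.00 | -75922.87 | -30262.96
Σ | 10969.07 |  |  | 941477.13 | 442337.04
x_c = 941477.13 / 10969.07 = 85.83 mm
y_c = 442337.04 / 10969.07 = 40.33 mm

x_c = 85.83 mm, y_c = 40.33 mm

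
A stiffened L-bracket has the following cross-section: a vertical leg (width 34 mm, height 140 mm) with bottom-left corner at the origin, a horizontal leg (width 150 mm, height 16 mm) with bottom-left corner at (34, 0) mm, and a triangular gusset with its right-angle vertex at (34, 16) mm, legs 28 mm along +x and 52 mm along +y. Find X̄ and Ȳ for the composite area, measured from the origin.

X̄ = 47.42 mm, Ȳ = 47.75 mm

vertical leg: A = 34 × 140 = 4760.00, centroid at (17.00, 70.00).
horizontal leg: A = 150 × 16 = 2400.00, centroid at (109.00, 8.00).
gusset: A = ½·28·52 = 728.00, centroid at (43.33, 33.33).
ΣA = 7888.00 mm², ΣAX̄ = 374066.67 mm³, ΣAȲ = 376666.67 mm³.
X̄ = 374066.67/7888.00 = 47.42 mm; Ȳ = 376666.67/7888.00 = 47.75 mm.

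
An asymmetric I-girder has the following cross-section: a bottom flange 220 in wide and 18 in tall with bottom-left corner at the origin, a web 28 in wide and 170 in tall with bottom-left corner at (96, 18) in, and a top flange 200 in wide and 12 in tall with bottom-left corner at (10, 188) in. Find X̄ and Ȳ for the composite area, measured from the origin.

bottom flange: A = 220 × 18 = 3960.00, centroid at (110.00, 9.00).
web: A = 28 × 170 = 4760.00, centroid at (110.00, 103.00).
top flange: A = 200 × 12 = 2400.00, centroid at (110.00, 194.00).
ΣA = 11120.00 in², ΣAX̄ = 1223200.00 in³, ΣAȲ = 991520.00 in³.
X̄ = 1223200.00/11120.00 = 110.00 in; Ȳ = 991520.00/11120.00 = 89.17 in.

X̄ = 110.00 in, Ȳ = 89.17 in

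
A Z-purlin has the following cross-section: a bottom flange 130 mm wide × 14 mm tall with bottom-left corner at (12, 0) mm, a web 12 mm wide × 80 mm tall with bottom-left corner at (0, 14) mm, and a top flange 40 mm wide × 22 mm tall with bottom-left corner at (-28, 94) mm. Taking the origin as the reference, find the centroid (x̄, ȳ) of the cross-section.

bottom flange: A = 130 × 14 = 1820.00, centroid at (77.00, 7.00).
web: A = 12 × 80 = 960.00, centroid at (6.00, 54.00).
top flange: A = 40 × 22 = 880.00, centroid at (-8.00, 105.00).
ΣA = 3660.00 mm²
ΣAx̄ = (1820.00)(77.00) + (960.00)(6.00) + (880.00)(-8.00) = 138860.00 mm³
ΣAȳ = (1820.00)(7.00) + (960.00)(54.00) + (880.00)(105.00) = 156980.00 mm³
x̄ = 138860.00 / 3660.00 = 37.94 mm
ȳ = 156980.00 / 3660.00 = 42.89 mm

x̄ = 37.94 mm, ȳ = 42.89 mm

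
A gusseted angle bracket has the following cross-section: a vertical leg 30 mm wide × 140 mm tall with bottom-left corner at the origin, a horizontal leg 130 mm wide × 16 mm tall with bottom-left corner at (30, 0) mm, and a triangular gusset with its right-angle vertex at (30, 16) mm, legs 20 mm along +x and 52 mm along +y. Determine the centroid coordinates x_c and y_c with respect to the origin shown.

vertical leg: A = 30 × 140 = 4200.00, centroid at (15.00, 70.00).
horizontal leg: A = 130 × 16 = 2080.00, centroid at (95.00, 8.00).
gusset: A = ½·20·52 = 520.00, centroid at (36.67, 33.33).
ΣA = 6800.00 mm²
ΣAx_c = (4200.00)(15.00) + (2080.00)(95.00) + (520.00)(36.67) = 279666.67 mm³
ΣAy_c = (4200.00)(70.00) + (2080.00)(8.00) + (520.00)(33.33) = 327973.33 mm³
x_c = 279666.67 / 6800.00 = 41.13 mm
y_c = 327973.33 / 6800.00 = 48.23 mm

x_c = 41.13 mm, y_c = 48.23 mm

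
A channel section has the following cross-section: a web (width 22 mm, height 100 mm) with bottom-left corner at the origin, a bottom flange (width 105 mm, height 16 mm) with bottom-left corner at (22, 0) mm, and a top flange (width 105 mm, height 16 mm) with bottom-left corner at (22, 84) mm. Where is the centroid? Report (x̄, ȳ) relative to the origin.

x̄ = 49.37 mm, ȳ = 50.00 mm

Part | A | x̄ᵢ | ȳᵢ | A·x̄ᵢ | A·ȳᵢ
web | 2200.00 | 11.00 | 50.00 | 24200.00 | 110000.00
bottom flange | 1680.00 | 74.50 | 8.00 | 125160.00 | 13440.00
top flange | 1680.00 | 74.50 | 92.00 | 125160.00 | 154560.00
Σ | 5560.00 |  |  | 274520.00 | 278000.00
x̄ = 274520.00 / 5560.00 = 49.37 mm
ȳ = 278000.00 / 5560.00 = 50.00 mm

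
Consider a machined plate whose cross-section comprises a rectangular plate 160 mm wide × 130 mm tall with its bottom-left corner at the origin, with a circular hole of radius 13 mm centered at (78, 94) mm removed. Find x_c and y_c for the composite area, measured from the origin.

plate: A = 160 × 130 = 20800.00, centroid at (80.00, 65.00).
hole: A = −π·13² = -530.93, centroid at (78.00, 94.00).
ΣA = 20269.07 mm²
ΣAx_c = (20800.00)(80.00) + (-530.93)(78.00) = 1622587.53 mm³
ΣAy_c = (20800.00)(65.00) + (-530.93)(94.00) = 1302092.66 mm³
x_c = 1622587.53 / 20269.07 = 80.05 mm
y_c = 1302092.66 / 20269.07 = 64.24 mm

x_c = 80.05 mm, y_c = 64.24 mm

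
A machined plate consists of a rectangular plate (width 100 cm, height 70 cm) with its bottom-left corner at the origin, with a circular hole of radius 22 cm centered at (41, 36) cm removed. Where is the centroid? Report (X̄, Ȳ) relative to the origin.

plate: A = 100 × 70 = 7000.00, centroid at (50.00, 35.00).
hole: A = −π·22² = -1520.53, centroid at (41.00, 36.00).
ΣA = 5479.47 cm², ΣAX̄ = 287658.24 cm³, ΣAȲ = 190260.89 cm³.
X̄ = 287658.24/5479.47 = 52.50 cm; Ȳ = 190260.89/5479.47 = 34.72 cm.

X̄ = 52.50 cm, Ȳ = 34.72 cm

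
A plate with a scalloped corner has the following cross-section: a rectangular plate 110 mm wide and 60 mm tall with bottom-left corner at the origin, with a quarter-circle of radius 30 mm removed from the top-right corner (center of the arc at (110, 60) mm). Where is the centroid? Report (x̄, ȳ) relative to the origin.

x̄ = 49.93 mm, ȳ = 27.93 mm

plate: A = 110 × 60 = 6600.00, centroid at (55.00, 30.00).
removed quarter-circle: A = −¼π·30² = -706.86, centroid at (97.27, 47.27).
ΣA = 5893.14 mm²
ΣAx̄ = (6600.00)(55.00) + (-706.86)(97.27) = 294245.58 mm³
ΣAȳ = (6600.00)(30.00) + (-706.86)(47.27) = 164588.50 mm³
x̄ = 294245.58 / 5893.14 = 49.93 mm
ȳ = 164588.50 / 5893.14 = 27.93 mm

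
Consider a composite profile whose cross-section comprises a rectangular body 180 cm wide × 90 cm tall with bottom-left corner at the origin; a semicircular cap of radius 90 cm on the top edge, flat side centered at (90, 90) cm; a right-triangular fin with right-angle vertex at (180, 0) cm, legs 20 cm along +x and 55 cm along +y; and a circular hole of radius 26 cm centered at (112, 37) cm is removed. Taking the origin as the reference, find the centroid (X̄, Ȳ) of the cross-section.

Part | A | x̄ᵢ | ȳᵢ | A·x̄ᵢ | A·ȳᵢ
rectangular body | 16200.00 | 90.00 | 45.00 | 1458000.00 | 729000.00
semicircular top | 12723.45 | 90.00 | 128.20 | 1145110.52 | 1631110.52
triangular fin | 550.00 | 186.67 | 18.33 | 102666.67 | 10083.33
hole | -2123.72 | 112.00 | 37.00 | -237856.26 | -78577.52
Σ | 27349.73 |  |  | 2467920.93 | 2291616.34
X̄ = 2467920.93 / 27349.73 = 90.24 cm
Ȳ = 2291616.34 / 27349.73 = 83.79 cm

X̄ = 90.24 cm, Ȳ = 83.79 cm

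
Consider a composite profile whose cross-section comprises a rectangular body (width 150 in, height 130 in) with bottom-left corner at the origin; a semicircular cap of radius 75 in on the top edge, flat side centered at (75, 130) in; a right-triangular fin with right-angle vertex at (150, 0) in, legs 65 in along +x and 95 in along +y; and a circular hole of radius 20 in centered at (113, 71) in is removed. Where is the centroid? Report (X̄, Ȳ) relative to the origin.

X̄ = 83.31 in, Ȳ = 89.70 in

Part | A | x̄ᵢ | ȳᵢ | A·x̄ᵢ | A·ȳᵢ
rectangular body | 19500.00 | 75.00 | 65.00 | 1462500.00 | 1267500.00
semicircular top | 8835.73 | 75.00 | 161.83 | 662679.70 | 1429894.81
triangular fin | 3087.50 | 171.67 | 31.67 | 530020.83 | 97770.83
hole | -1256.64 | 113.00 | 71.00 | -141999.99 | -89221.23
Σ | 30166.59 |  |  | 2513200.55 | 2705944.42
X̄ = 2513200.55 / 30166.59 = 83.31 in
Ȳ = 2705944.42 / 30166.59 = 89.70 in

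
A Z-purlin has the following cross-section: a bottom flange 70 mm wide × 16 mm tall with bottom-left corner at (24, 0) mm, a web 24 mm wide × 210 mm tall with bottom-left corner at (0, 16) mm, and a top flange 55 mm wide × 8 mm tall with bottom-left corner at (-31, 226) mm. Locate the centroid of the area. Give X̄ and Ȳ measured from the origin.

X̄ = 18.94 mm, Ȳ = 109.09 mm

Part | A | x̄ᵢ | ȳᵢ | A·x̄ᵢ | A·ȳᵢ
bottom flange | 1120.00 | 59.00 | 8.00 | 66080.00 | 8960.00
web | 5040.00 | 12.00 | 121.00 | 60480.00 | 609840.00
top flange | 440.00 | -3.50 | 230.00 | -1540.00 | 101200.00
Σ | 6600.00 |  |  | 125020.00 | 720000.00
X̄ = 125020.00 / 6600.00 = 18.94 mm
Ȳ = 720000.00 / 6600.00 = 109.09 mm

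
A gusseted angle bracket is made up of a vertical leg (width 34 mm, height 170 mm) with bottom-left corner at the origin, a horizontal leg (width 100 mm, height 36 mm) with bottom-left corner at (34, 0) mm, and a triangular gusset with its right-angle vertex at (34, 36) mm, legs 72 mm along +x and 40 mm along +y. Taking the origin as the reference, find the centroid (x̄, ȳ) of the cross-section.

x̄ = 44.75 mm, ȳ = 57.96 mm

vertical leg: A = 34 × 170 = 5780.00, centroid at (17.00, 85.00).
horizontal leg: A = 100 × 36 = 3600.00, centroid at (84.00, 18.00).
gusset: A = ½·72·40 = 1440.00, centroid at (58.00, 49.33).
ΣA = 10820.00 mm², ΣAx̄ = 484180.00 mm³, ΣAȳ = 627140.00 mm³.
x̄ = 484180.00/10820.00 = 44.75 mm; ȳ = 627140.00/10820.00 = 57.96 mm.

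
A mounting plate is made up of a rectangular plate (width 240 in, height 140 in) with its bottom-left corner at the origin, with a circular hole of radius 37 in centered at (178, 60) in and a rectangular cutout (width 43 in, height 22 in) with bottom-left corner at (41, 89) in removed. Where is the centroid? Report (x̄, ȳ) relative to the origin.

plate: A = 240 × 140 = 33600.00, centroid at (120.00, 70.00).
hole 1: A = −π·37² = -4300.84, centroid at (178.00, 60.00).
hole 2: A = −(43 × 22) = -946.00, centroid at (62.50, 100.00).
ΣA = 28353.16 in², ΣAx̄ = 3207325.42 in³, ΣAȳ = 1999349.58 in³.
x̄ = 3207325.42/28353.16 = 113.12 in; ȳ = 1999349.58/28353.16 = 70.52 in.

x̄ = 113.12 in, ȳ = 70.52 in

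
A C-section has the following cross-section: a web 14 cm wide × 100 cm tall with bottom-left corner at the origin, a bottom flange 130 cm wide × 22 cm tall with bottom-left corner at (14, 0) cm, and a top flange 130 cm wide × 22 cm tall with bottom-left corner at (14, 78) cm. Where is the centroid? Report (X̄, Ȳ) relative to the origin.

Part | A | x̄ᵢ | ȳᵢ | A·x̄ᵢ | A·ȳᵢ
web | 1400.00 | 7.00 | 50.00 | 9800.00 | 70000.00
bottom flange | 2860.00 | 79.00 | 11.00 | 225940.00 | 31460.00
top flange | 2860.00 | 79.00 | 89.00 | 225940.00 | 254540.00
Σ | 7120.00 |  |  | 461680.00 | 356000.00
X̄ = 461680.00 / 7120.00 = 64.84 cm
Ȳ = 356000.00 / 7120.00 = 50.00 cm

X̄ = 64.84 cm, Ȳ = 50.00 cm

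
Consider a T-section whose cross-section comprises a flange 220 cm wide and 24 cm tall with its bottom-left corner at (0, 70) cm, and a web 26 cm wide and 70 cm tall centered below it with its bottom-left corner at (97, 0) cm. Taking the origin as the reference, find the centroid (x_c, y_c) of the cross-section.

Part | A | x̄ᵢ | ȳᵢ | A·x̄ᵢ | A·ȳᵢ
web | 1820.00 | 110.00 | 35.00 | 200200.00 | 63700.00
flange | 5280.00 | 110.00 | 82.00 | 580800.00 | 432960.00
Σ | 7100.00 |  |  | 781000.00 | 496660.00
x_c = 781000.00 / 7100.00 = 110.00 cm
y_c = 496660.00 / 7100.00 = 69.95 cm

x_c = 110.00 cm, y_c = 69.95 cm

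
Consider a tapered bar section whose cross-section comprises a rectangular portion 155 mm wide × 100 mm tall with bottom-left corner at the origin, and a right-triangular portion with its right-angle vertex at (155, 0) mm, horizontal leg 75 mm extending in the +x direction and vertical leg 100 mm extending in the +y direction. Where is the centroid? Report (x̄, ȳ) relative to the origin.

rectangular portion: A = 155 × 100 = 15500.00, centroid at (77.50, 50.00).
triangular portion: A = ½·75·100 = 3750.00, centroid at (180.00, 33.33).
ΣA = 19250.00 mm², ΣAx̄ = 1876250.00 mm³, ΣAȳ = 900000.00 mm³.
x̄ = 1876250.00/19250.00 = 97.47 mm; ȳ = 900000.00/19250.00 = 46.75 mm.

x̄ = 97.47 mm, ȳ = 46.75 mm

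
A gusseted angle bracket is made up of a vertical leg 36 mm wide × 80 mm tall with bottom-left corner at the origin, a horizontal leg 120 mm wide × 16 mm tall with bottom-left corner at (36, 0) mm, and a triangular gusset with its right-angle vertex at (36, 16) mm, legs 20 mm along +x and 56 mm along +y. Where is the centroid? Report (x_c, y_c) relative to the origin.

x_c = 48.52 mm, y_c = 27.98 mm

Part | A | x̄ᵢ | ȳᵢ | A·x̄ᵢ | A·ȳᵢ
vertical leg | 2880.00 | 18.00 | 40.00 | 51840.00 | 115200.00
horizontal leg | 1920.00 | 96.00 | 8.00 | 184320.00 | 15360.00
gusset | 560.00 | 42.67 | 34.67 | 23893.33 | 19413.33
Σ | 5360.00 |  |  | 260053.33 | 149973.33
x_c = 260053.33 / 5360.00 = 48.52 mm
y_c = 149973.33 / 5360.00 = 27.98 mm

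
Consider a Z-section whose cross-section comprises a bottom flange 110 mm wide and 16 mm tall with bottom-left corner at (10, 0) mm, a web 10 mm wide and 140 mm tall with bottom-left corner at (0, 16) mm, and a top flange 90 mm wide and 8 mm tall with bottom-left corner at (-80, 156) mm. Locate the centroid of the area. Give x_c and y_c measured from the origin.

Part | A | x̄ᵢ | ȳᵢ | A·x̄ᵢ | A·ȳᵢ
bottom flange | 1760.00 | 65.00 | 8.00 | 114400.00 | 14080.00
web | 1400.00 | 5.00 | 86.00 | 7000.00 | 120400.00
top flange | 720.00 | -35.00 | 160.00 | -25200.00 | 115200.00
Σ | 3880.00 |  |  | 96200.00 | 249680.00
x_c = 96200.00 / 3880.00 = 24.79 mm
y_c = 249680.00 / 3880.00 = 64.35 mm

x_c = 24.79 mm, y_c = 64.35 mm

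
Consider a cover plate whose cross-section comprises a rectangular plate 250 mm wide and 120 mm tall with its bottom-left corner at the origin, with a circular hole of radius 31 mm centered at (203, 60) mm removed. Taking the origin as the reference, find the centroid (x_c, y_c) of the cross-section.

Part | A | x̄ᵢ | ȳᵢ | A·x̄ᵢ | A·ȳᵢ
plate | 30000.00 | 125.00 | 60.00 | 3750000.00 | 1800000.00
hole | -3019.07 | 203.00 | 60.00 | -612871.32 | -181144.23
Σ | 26980.93 |  |  | 3137128.68 | 1618855.77
x_c = 3137128.68 / 26980.93 = 116.27 mm
y_c = 1618855.77 / 26980.93 = 60.00 mm

x_c = 116.27 mm, y_c = 60.00 mm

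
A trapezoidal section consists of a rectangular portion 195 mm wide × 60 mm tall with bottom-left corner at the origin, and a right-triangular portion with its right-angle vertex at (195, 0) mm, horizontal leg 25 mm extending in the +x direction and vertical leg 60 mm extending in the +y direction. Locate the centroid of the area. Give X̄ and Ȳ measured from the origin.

rectangular portion: A = 195 × 60 = 11700.00, centroid at (97.50, 30.00).
triangular portion: A = ½·25·60 = 750.00, centroid at (203.33, 20.00).
ΣA = 12450.00 mm², ΣAX̄ = 1293250.00 mm³, ΣAȲ = 366000.00 mm³.
X̄ = 1293250.00/12450.00 = 103.88 mm; Ȳ = 366000.00/12450.00 = 29.40 mm.

X̄ = 103.88 mm, Ȳ = 29.40 mm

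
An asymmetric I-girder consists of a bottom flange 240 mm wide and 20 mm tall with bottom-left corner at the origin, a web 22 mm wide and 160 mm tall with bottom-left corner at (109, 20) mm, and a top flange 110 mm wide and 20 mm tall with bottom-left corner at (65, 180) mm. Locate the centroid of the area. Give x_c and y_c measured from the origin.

bottom flange: A = 240 × 20 = 4800.00, centroid at (120.00, 10.00).
web: A = 22 × 160 = 3520.00, centroid at (120.00, 100.00).
top flange: A = 110 × 20 = 2200.00, centroid at (120.00, 190.00).
ΣA = 10520.00 mm², ΣAx_c = 1262400.00 mm³, ΣAy_c = 818000.00 mm³.
x_c = 1262400.00/10520.00 = 120.00 mm; y_c = 818000.00/10520.00 = 77.76 mm.

x_c = 120.00 mm, y_c = 77.76 mm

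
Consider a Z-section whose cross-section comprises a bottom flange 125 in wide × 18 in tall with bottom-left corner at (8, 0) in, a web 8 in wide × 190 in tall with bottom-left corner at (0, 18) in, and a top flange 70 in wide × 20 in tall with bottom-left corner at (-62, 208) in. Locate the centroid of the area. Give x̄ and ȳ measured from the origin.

x̄ = 24.55 in, ȳ = 96.17 in

bottom flange: A = 125 × 18 = 2250.00, centroid at (70.50, 9.00).
web: A = 8 × 190 = 1520.00, centroid at (4.00, 113.00).
top flange: A = 70 × 20 = 1400.00, centroid at (-27.00, 218.00).
ΣA = 5170.00 in², ΣAx̄ = 126905.00 in³, ΣAȳ = 497210.00 in³.
x̄ = 126905.00/5170.00 = 24.55 in; ȳ = 497210.00/5170.00 = 96.17 in.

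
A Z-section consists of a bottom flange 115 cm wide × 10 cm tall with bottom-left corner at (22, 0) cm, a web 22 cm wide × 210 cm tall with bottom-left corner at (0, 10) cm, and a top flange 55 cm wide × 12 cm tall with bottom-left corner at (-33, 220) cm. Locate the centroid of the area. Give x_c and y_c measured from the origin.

x_c = 21.56 cm, y_c = 106.72 cm

bottom flange: A = 115 × 10 = 1150.00, centroid at (79.50, 5.00).
web: A = 22 × 210 = 4620.00, centroid at (11.00, 115.00).
top flange: A = 55 × 12 = 660.00, centroid at (-5.50, 226.00).
ΣA = 6430.00 cm²
ΣAx_c = (1150.00)(79.50) + (4620.00)(11.00) + (660.00)(-5.50) = 138615.00 cm³
ΣAy_c = (1150.00)(5.00) + (4620.00)(115.00) + (660.00)(226.00) = 686210.00 cm³
x_c = 138615.00 / 6430.00 = 21.56 cm
y_c = 686210.00 / 6430.00 = 106.72 cm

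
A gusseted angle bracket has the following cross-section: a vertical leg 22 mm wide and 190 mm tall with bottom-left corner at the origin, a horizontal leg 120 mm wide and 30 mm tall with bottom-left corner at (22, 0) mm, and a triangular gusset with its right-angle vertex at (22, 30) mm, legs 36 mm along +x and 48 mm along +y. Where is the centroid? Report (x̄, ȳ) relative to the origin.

vertical leg: A = 22 × 190 = 4180.00, centroid at (11.00, 95.00).
horizontal leg: A = 120 × 30 = 3600.00, centroid at (82.00, 15.00).
gusset: A = ½·36·48 = 864.00, centroid at (34.00, 46.00).
ΣA = 8644.00 mm², ΣAx̄ = 370556.00 mm³, ΣAȳ = 490844.00 mm³.
x̄ = 370556.00/8644.00 = 42.87 mm; ȳ = 490844.00/8644.00 = 56.78 mm.

x̄ = 42.87 mm, ȳ = 56.78 mm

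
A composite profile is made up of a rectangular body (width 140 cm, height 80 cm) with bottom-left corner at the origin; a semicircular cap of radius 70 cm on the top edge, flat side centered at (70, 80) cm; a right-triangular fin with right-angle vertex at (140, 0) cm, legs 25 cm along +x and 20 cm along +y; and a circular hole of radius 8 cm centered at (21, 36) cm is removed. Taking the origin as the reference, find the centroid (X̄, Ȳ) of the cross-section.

X̄ = 71.55 cm, Ȳ = 67.92 cm

rectangular body: A = 140 × 80 = 11200.00, centroid at (70.00, 40.00).
semicircular top: A = ½π·70² = 7696.90, centroid at (70.00, 109.71).
triangular fin: A = ½·25·20 = 250.00, centroid at (148.33, 6.67).
hole: A = −π·8² = -201.06, centroid at (21.00, 36.00).
ΣA = 18945.84 cm², ΣAX̄ = 1355644.17 cm³, ΣAȲ = 1286847.26 cm³.
X̄ = 1355644.17/18945.84 = 71.55 cm; Ȳ = 1286847.26/18945.84 = 67.92 cm.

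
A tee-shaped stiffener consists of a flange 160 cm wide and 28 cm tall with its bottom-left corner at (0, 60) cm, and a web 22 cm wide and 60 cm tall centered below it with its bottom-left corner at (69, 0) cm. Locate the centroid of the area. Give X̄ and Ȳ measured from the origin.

web: A = 22 × 60 = 1320.00, centroid at (80.00, 30.00).
flange: A = 160 × 28 = 4480.00, centroid at (80.00, 74.00).
ΣA = 5800.00 cm², ΣAX̄ = 464000.00 cm³, ΣAȲ = 371120.00 cm³.
X̄ = 464000.00/5800.00 = 80.00 cm; Ȳ = 371120.00/5800.00 = 63.99 cm.

X̄ = 80.00 cm, Ȳ = 63.99 cm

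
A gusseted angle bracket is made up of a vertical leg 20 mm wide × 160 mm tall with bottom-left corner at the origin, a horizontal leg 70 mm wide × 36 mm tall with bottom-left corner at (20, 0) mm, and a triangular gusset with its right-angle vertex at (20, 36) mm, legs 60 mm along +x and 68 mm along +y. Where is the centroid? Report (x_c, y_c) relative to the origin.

x_c = 32.50 mm, y_c = 54.26 mm

Part | A | x̄ᵢ | ȳᵢ | A·x̄ᵢ | A·ȳᵢ
vertical leg | 3200.00 | 10.00 | 80.00 | 32000.00 | 256000.00
horizontal leg | 2520.00 | 55.00 | 18.00 | 138600.00 | 45360.00
gusset | 2040.00 | 40.00 | 58.67 | 81600.00 | 119680.00
Σ | 7760.00 |  |  | 252200.00 | 421040.00
x_c = 252200.00 / 7760.00 = 32.50 mm
y_c = 421040.00 / 7760.00 = 54.26 mm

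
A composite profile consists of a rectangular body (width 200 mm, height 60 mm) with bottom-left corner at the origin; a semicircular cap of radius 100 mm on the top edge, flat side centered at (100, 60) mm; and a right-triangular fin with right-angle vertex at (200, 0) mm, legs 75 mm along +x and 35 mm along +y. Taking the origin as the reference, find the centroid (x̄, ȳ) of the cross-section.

x̄ = 105.65 mm, ȳ = 68.38 mm

rectangular body: A = 200 × 60 = 12000.00, centroid at (100.00, 30.00).
semicircular top: A = ½π·100² = 15707.96, centroid at (100.00, 102.44).
triangular fin: A = ½·75·35 = 1312.50, centroid at (225.00, 11.67).
ΣA = 29020.46 mm²
ΣAx̄ = (12000.00)(100.00) + (15707.96)(100.00) + (1312.50)(225.00) = 3066108.83 mm³
ΣAȳ = (12000.00)(30.00) + (15707.96)(102.44) + (1312.50)(11.67) = 1984456.96 mm³
x̄ = 3066108.83 / 29020.46 = 105.65 mm
ȳ = 1984456.96 / 29020.46 = 68.38 mm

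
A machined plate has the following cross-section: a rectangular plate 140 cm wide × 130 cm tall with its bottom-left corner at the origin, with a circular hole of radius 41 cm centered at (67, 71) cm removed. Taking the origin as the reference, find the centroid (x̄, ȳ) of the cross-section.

x̄ = 71.23 cm, ȳ = 62.55 cm

plate: A = 140 × 130 = 18200.00, centroid at (70.00, 65.00).
hole: A = −π·41² = -5281.02, centroid at (67.00, 71.00).
ΣA = 12918.98 cm², ΣAx̄ = 920171.84 cm³, ΣAȳ = 808047.78 cm³.
x̄ = 920171.84/12918.98 = 71.23 cm; ȳ = 808047.78/12918.98 = 62.55 cm.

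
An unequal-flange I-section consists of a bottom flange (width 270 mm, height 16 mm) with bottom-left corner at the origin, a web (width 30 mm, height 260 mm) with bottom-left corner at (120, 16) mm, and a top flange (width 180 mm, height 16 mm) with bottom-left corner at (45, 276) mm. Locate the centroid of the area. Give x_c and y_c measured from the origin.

x_c = 135.00 mm, y_c = 132.75 mm

bottom flange: A = 270 × 16 = 4320.00, centroid at (135.00, 8.00).
web: A = 30 × 260 = 7800.00, centroid at (135.00, 146.00).
top flange: A = 180 × 16 = 2880.00, centroid at (135.00, 284.00).
ΣA = 15000.00 mm²
ΣAx_c = (4320.00)(135.00) + (7800.00)(135.00) + (2880.00)(135.00) = 2025000.00 mm³
ΣAy_c = (4320.00)(8.00) + (7800.00)(146.00) + (2880.00)(284.00) = 1991280.00 mm³
x_c = 2025000.00 / 15000.00 = 135.00 mm
y_c = 1991280.00 / 15000.00 = 132.75 mm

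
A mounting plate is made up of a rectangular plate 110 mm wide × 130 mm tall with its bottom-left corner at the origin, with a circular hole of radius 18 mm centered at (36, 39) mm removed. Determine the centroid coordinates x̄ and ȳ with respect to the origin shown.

x̄ = 56.46 mm, ȳ = 66.99 mm

plate: A = 110 × 130 = 14300.00, centroid at (55.00, 65.00).
hole: A = −π·18² = -1017.88, centroid at (36.00, 39.00).
ΣA = 13282.12 mm², ΣAx̄ = 749856.46 mm³, ΣAȳ = 889802.84 mm³.
x̄ = 749856.46/13282.12 = 56.46 mm; ȳ = 889802.84/13282.12 = 66.99 mm.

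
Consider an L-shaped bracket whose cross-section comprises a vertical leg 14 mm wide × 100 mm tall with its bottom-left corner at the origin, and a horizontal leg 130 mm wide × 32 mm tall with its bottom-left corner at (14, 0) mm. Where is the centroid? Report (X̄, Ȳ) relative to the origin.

X̄ = 60.87 mm, Ȳ = 24.56 mm

vertical leg: A = 14 × 100 = 1400.00, centroid at (7.00, 50.00).
horizontal leg: A = 130 × 32 = 4160.00, centroid at (79.00, 16.00).
ΣA = 5560.00 mm², ΣAX̄ = 338440.00 mm³, ΣAȲ = 136560.00 mm³.
X̄ = 338440.00/5560.00 = 60.87 mm; Ȳ = 136560.00/5560.00 = 24.56 mm.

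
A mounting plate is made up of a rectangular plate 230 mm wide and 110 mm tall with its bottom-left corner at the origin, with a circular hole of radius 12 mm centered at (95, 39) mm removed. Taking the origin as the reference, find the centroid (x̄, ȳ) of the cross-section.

plate: A = 230 × 110 = 25300.00, centroid at (115.00, 55.00).
hole: A = −π·12² = -452.39, centroid at (95.00, 39.00).
ΣA = 24847.61 mm²
ΣAx̄ = (25300.00)(115.00) + (-452.39)(95.00) = 2866523.01 mm³
ΣAȳ = (25300.00)(55.00) + (-452.39)(39.00) = 1373856.82 mm³
x̄ = 2866523.01 / 24847.61 = 115.36 mm
ȳ = 1373856.82 / 24847.61 = 55.29 mm

x̄ = 115.36 mm, ȳ = 55.29 mm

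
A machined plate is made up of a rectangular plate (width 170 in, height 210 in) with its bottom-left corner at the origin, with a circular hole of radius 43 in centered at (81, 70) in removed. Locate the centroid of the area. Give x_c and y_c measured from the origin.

Part | A | x̄ᵢ | ȳᵢ | A·x̄ᵢ | A·ȳᵢ
plate | 35700.00 | 85.00 | 105.00 | 3034500.00 | 3748500.00
hole | -5808.80 | 81.00 | 70.00 | -470513.19 | -406616.34
Σ | 29891.20 |  |  | 2563986.81 | 3341883.66
x_c = 2563986.81 / 29891.20 = 85.78 in
y_c = 3341883.66 / 29891.20 = 111.80 in

x_c = 85.78 in, y_c = 111.80 in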